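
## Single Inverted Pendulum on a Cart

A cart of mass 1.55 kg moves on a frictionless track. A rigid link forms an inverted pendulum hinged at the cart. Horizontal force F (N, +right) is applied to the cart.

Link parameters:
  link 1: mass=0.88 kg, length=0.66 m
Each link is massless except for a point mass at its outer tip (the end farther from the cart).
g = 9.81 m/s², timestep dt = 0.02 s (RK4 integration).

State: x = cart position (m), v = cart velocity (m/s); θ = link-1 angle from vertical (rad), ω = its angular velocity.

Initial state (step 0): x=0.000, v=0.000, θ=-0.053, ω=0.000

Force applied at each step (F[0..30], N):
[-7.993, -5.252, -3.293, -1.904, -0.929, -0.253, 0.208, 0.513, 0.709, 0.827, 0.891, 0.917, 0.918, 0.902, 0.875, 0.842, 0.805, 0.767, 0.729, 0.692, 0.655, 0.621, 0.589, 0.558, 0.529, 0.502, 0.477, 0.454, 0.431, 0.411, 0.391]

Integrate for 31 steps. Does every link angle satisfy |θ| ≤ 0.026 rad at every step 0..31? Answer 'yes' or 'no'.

apply F[0]=-7.993 → step 1: x=-0.001, v=-0.097, θ=-0.052, ω=0.131
apply F[1]=-5.252 → step 2: x=-0.004, v=-0.159, θ=-0.048, ω=0.210
apply F[2]=-3.293 → step 3: x=-0.007, v=-0.197, θ=-0.044, ω=0.253
apply F[3]=-1.904 → step 4: x=-0.011, v=-0.217, θ=-0.038, ω=0.271
apply F[4]=-0.929 → step 5: x=-0.016, v=-0.225, θ=-0.033, ω=0.273
apply F[5]=-0.253 → step 6: x=-0.020, v=-0.225, θ=-0.028, ω=0.264
apply F[6]=+0.208 → step 7: x=-0.025, v=-0.219, θ=-0.022, ω=0.248
apply F[7]=+0.513 → step 8: x=-0.029, v=-0.210, θ=-0.018, ω=0.229
apply F[8]=+0.709 → step 9: x=-0.033, v=-0.199, θ=-0.013, ω=0.208
apply F[9]=+0.827 → step 10: x=-0.037, v=-0.187, θ=-0.009, ω=0.186
apply F[10]=+0.891 → step 11: x=-0.040, v=-0.175, θ=-0.006, ω=0.165
apply F[11]=+0.917 → step 12: x=-0.044, v=-0.163, θ=-0.003, ω=0.145
apply F[12]=+0.918 → step 13: x=-0.047, v=-0.151, θ=-0.000, ω=0.127
apply F[13]=+0.902 → step 14: x=-0.050, v=-0.139, θ=0.002, ω=0.110
apply F[14]=+0.875 → step 15: x=-0.053, v=-0.128, θ=0.004, ω=0.094
apply F[15]=+0.842 → step 16: x=-0.055, v=-0.118, θ=0.006, ω=0.080
apply F[16]=+0.805 → step 17: x=-0.057, v=-0.108, θ=0.008, ω=0.068
apply F[17]=+0.767 → step 18: x=-0.059, v=-0.099, θ=0.009, ω=0.056
apply F[18]=+0.729 → step 19: x=-0.061, v=-0.091, θ=0.010, ω=0.046
apply F[19]=+0.692 → step 20: x=-0.063, v=-0.083, θ=0.011, ω=0.038
apply F[20]=+0.655 → step 21: x=-0.065, v=-0.076, θ=0.011, ω=0.030
apply F[21]=+0.621 → step 22: x=-0.066, v=-0.069, θ=0.012, ω=0.023
apply F[22]=+0.589 → step 23: x=-0.067, v=-0.063, θ=0.012, ω=0.017
apply F[23]=+0.558 → step 24: x=-0.069, v=-0.057, θ=0.013, ω=0.012
apply F[24]=+0.529 → step 25: x=-0.070, v=-0.052, θ=0.013, ω=0.008
apply F[25]=+0.502 → step 26: x=-0.071, v=-0.047, θ=0.013, ω=0.004
apply F[26]=+0.477 → step 27: x=-0.072, v=-0.042, θ=0.013, ω=0.001
apply F[27]=+0.454 → step 28: x=-0.072, v=-0.038, θ=0.013, ω=-0.002
apply F[28]=+0.431 → step 29: x=-0.073, v=-0.034, θ=0.013, ω=-0.005
apply F[29]=+0.411 → step 30: x=-0.074, v=-0.030, θ=0.013, ω=-0.007
apply F[30]=+0.391 → step 31: x=-0.074, v=-0.026, θ=0.013, ω=-0.009
Max |angle| over trajectory = 0.053 rad; bound = 0.026 → exceeded.

Answer: no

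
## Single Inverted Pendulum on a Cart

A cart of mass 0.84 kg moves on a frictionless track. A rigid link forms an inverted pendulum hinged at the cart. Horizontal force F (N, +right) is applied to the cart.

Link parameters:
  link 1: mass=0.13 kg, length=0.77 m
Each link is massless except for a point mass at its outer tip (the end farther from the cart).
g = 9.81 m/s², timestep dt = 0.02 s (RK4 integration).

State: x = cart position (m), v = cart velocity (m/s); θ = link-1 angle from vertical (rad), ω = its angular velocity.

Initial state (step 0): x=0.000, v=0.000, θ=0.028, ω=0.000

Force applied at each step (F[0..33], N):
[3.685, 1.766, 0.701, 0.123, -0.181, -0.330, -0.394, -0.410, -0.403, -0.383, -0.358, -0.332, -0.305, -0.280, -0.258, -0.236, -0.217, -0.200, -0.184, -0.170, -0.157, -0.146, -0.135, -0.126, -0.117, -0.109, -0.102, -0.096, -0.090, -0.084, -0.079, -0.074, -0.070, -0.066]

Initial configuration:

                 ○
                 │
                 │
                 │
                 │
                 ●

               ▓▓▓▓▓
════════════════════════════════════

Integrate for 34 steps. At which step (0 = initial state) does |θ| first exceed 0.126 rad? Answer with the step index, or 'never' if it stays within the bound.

Answer: never

Derivation:
apply F[0]=+3.685 → step 1: x=0.001, v=0.087, θ=0.027, ω=-0.106
apply F[1]=+1.766 → step 2: x=0.003, v=0.128, θ=0.024, ω=-0.153
apply F[2]=+0.701 → step 3: x=0.006, v=0.144, θ=0.021, ω=-0.168
apply F[3]=+0.123 → step 4: x=0.009, v=0.146, θ=0.018, ω=-0.166
apply F[4]=-0.181 → step 5: x=0.012, v=0.142, θ=0.015, ω=-0.155
apply F[5]=-0.330 → step 6: x=0.014, v=0.133, θ=0.012, ω=-0.141
apply F[6]=-0.394 → step 7: x=0.017, v=0.124, θ=0.009, ω=-0.126
apply F[7]=-0.410 → step 8: x=0.019, v=0.114, θ=0.007, ω=-0.111
apply F[8]=-0.403 → step 9: x=0.021, v=0.104, θ=0.005, ω=-0.097
apply F[9]=-0.383 → step 10: x=0.023, v=0.095, θ=0.003, ω=-0.084
apply F[10]=-0.358 → step 11: x=0.025, v=0.086, θ=0.001, ω=-0.073
apply F[11]=-0.332 → step 12: x=0.027, v=0.078, θ=-0.000, ω=-0.062
apply F[12]=-0.305 → step 13: x=0.028, v=0.071, θ=-0.001, ω=-0.053
apply F[13]=-0.280 → step 14: x=0.030, v=0.064, θ=-0.002, ω=-0.045
apply F[14]=-0.258 → step 15: x=0.031, v=0.058, θ=-0.003, ω=-0.038
apply F[15]=-0.236 → step 16: x=0.032, v=0.053, θ=-0.004, ω=-0.031
apply F[16]=-0.217 → step 17: x=0.033, v=0.048, θ=-0.004, ω=-0.026
apply F[17]=-0.200 → step 18: x=0.034, v=0.043, θ=-0.005, ω=-0.021
apply F[18]=-0.184 → step 19: x=0.035, v=0.039, θ=-0.005, ω=-0.017
apply F[19]=-0.170 → step 20: x=0.036, v=0.035, θ=-0.006, ω=-0.013
apply F[20]=-0.157 → step 21: x=0.036, v=0.032, θ=-0.006, ω=-0.010
apply F[21]=-0.146 → step 22: x=0.037, v=0.028, θ=-0.006, ω=-0.007
apply F[22]=-0.135 → step 23: x=0.037, v=0.025, θ=-0.006, ω=-0.005
apply F[23]=-0.126 → step 24: x=0.038, v=0.022, θ=-0.006, ω=-0.003
apply F[24]=-0.117 → step 25: x=0.038, v=0.020, θ=-0.006, ω=-0.001
apply F[25]=-0.109 → step 26: x=0.039, v=0.017, θ=-0.006, ω=0.000
apply F[26]=-0.102 → step 27: x=0.039, v=0.015, θ=-0.006, ω=0.002
apply F[27]=-0.096 → step 28: x=0.039, v=0.013, θ=-0.006, ω=0.003
apply F[28]=-0.090 → step 29: x=0.039, v=0.011, θ=-0.006, ω=0.004
apply F[29]=-0.084 → step 30: x=0.040, v=0.009, θ=-0.006, ω=0.005
apply F[30]=-0.079 → step 31: x=0.040, v=0.008, θ=-0.006, ω=0.005
apply F[31]=-0.074 → step 32: x=0.040, v=0.006, θ=-0.006, ω=0.006
apply F[32]=-0.070 → step 33: x=0.040, v=0.004, θ=-0.006, ω=0.006
apply F[33]=-0.066 → step 34: x=0.040, v=0.003, θ=-0.006, ω=0.007
max |θ| = 0.028 ≤ 0.126 over all 35 states.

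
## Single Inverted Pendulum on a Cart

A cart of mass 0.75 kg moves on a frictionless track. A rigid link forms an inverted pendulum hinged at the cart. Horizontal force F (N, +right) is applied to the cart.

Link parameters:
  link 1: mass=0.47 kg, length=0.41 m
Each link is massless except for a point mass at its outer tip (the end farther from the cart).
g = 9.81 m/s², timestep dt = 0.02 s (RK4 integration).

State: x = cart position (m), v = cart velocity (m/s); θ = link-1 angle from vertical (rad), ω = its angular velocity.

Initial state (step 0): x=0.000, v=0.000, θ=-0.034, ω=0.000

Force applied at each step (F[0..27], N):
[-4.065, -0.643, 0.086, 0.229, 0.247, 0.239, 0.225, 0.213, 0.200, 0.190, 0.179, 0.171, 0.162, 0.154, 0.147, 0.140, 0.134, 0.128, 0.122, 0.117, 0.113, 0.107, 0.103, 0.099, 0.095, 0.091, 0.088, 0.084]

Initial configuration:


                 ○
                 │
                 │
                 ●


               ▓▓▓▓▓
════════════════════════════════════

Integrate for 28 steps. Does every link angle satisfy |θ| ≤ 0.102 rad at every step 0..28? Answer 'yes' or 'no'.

Answer: yes

Derivation:
apply F[0]=-4.065 → step 1: x=-0.001, v=-0.104, θ=-0.032, ω=0.238
apply F[1]=-0.643 → step 2: x=-0.003, v=-0.118, θ=-0.027, ω=0.257
apply F[2]=+0.086 → step 3: x=-0.006, v=-0.113, θ=-0.022, ω=0.233
apply F[3]=+0.229 → step 4: x=-0.008, v=-0.104, θ=-0.017, ω=0.203
apply F[4]=+0.247 → step 5: x=-0.010, v=-0.096, θ=-0.014, ω=0.175
apply F[5]=+0.239 → step 6: x=-0.012, v=-0.088, θ=-0.010, ω=0.150
apply F[6]=+0.225 → step 7: x=-0.013, v=-0.081, θ=-0.008, ω=0.128
apply F[7]=+0.213 → step 8: x=-0.015, v=-0.074, θ=-0.005, ω=0.109
apply F[8]=+0.200 → step 9: x=-0.016, v=-0.068, θ=-0.003, ω=0.093
apply F[9]=+0.190 → step 10: x=-0.018, v=-0.063, θ=-0.002, ω=0.079
apply F[10]=+0.179 → step 11: x=-0.019, v=-0.058, θ=-0.000, ω=0.067
apply F[11]=+0.171 → step 12: x=-0.020, v=-0.054, θ=0.001, ω=0.056
apply F[12]=+0.162 → step 13: x=-0.021, v=-0.049, θ=0.002, ω=0.047
apply F[13]=+0.154 → step 14: x=-0.022, v=-0.046, θ=0.003, ω=0.039
apply F[14]=+0.147 → step 15: x=-0.023, v=-0.042, θ=0.004, ω=0.032
apply F[15]=+0.140 → step 16: x=-0.024, v=-0.039, θ=0.004, ω=0.026
apply F[16]=+0.134 → step 17: x=-0.024, v=-0.036, θ=0.005, ω=0.021
apply F[17]=+0.128 → step 18: x=-0.025, v=-0.033, θ=0.005, ω=0.016
apply F[18]=+0.122 → step 19: x=-0.026, v=-0.031, θ=0.005, ω=0.013
apply F[19]=+0.117 → step 20: x=-0.026, v=-0.028, θ=0.006, ω=0.009
apply F[20]=+0.113 → step 21: x=-0.027, v=-0.026, θ=0.006, ω=0.007
apply F[21]=+0.107 → step 22: x=-0.027, v=-0.024, θ=0.006, ω=0.004
apply F[22]=+0.103 → step 23: x=-0.028, v=-0.022, θ=0.006, ω=0.002
apply F[23]=+0.099 → step 24: x=-0.028, v=-0.020, θ=0.006, ω=0.000
apply F[24]=+0.095 → step 25: x=-0.028, v=-0.018, θ=0.006, ω=-0.001
apply F[25]=+0.091 → step 26: x=-0.029, v=-0.016, θ=0.006, ω=-0.002
apply F[26]=+0.088 → step 27: x=-0.029, v=-0.015, θ=0.006, ω=-0.003
apply F[27]=+0.084 → step 28: x=-0.029, v=-0.013, θ=0.006, ω=-0.004
Max |angle| over trajectory = 0.034 rad; bound = 0.102 → within bound.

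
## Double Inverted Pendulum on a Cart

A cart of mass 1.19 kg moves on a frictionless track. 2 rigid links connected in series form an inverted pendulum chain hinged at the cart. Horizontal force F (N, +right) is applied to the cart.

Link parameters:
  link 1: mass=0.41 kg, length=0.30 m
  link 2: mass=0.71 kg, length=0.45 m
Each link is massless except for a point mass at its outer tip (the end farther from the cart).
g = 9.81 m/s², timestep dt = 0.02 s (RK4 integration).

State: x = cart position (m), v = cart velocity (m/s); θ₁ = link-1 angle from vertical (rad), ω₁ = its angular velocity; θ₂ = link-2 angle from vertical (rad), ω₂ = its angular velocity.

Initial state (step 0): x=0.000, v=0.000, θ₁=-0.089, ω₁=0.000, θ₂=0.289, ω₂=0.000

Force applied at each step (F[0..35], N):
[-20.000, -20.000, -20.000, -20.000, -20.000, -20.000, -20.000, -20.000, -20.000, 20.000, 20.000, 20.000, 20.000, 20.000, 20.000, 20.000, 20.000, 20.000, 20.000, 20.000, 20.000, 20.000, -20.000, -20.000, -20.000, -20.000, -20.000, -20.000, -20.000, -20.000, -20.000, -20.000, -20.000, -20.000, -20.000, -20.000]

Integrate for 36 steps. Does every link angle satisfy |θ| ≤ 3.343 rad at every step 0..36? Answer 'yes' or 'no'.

Answer: no

Derivation:
apply F[0]=-20.000 → step 1: x=-0.003, v=-0.321, θ₁=-0.082, ω₁=0.655, θ₂=0.293, ω₂=0.402
apply F[1]=-20.000 → step 2: x=-0.013, v=-0.646, θ₁=-0.063, ω₁=1.351, θ₂=0.305, ω₂=0.782
apply F[2]=-20.000 → step 3: x=-0.029, v=-0.975, θ₁=-0.028, ω₁=2.129, θ₂=0.324, ω₂=1.113
apply F[3]=-20.000 → step 4: x=-0.052, v=-1.310, θ₁=0.023, ω₁=3.028, θ₂=0.349, ω₂=1.366
apply F[4]=-20.000 → step 5: x=-0.082, v=-1.650, θ₁=0.094, ω₁=4.079, θ₂=0.378, ω₂=1.508
apply F[5]=-20.000 → step 6: x=-0.118, v=-1.986, θ₁=0.188, ω₁=5.283, θ₂=0.408, ω₂=1.515
apply F[6]=-20.000 → step 7: x=-0.161, v=-2.298, θ₁=0.306, ω₁=6.555, θ₂=0.438, ω₂=1.410
apply F[7]=-20.000 → step 8: x=-0.209, v=-2.555, θ₁=0.449, ω₁=7.686, θ₂=0.465, ω₂=1.313
apply F[8]=-20.000 → step 9: x=-0.262, v=-2.737, θ₁=0.611, ω₁=8.440, θ₂=0.492, ω₂=1.417
apply F[9]=+20.000 → step 10: x=-0.314, v=-2.382, θ₁=0.774, ω₁=7.911, θ₂=0.520, ω₂=1.449
apply F[10]=+20.000 → step 11: x=-0.358, v=-2.049, θ₁=0.929, ω₁=7.670, θ₂=0.549, ω₂=1.439
apply F[11]=+20.000 → step 12: x=-0.396, v=-1.724, θ₁=1.082, ω₁=7.656, θ₂=0.578, ω₂=1.403
apply F[12]=+20.000 → step 13: x=-0.427, v=-1.395, θ₁=1.237, ω₁=7.818, θ₂=0.606, ω₂=1.377
apply F[13]=+20.000 → step 14: x=-0.451, v=-1.054, θ₁=1.396, ω₁=8.126, θ₂=0.633, ω₂=1.398
apply F[14]=+20.000 → step 15: x=-0.469, v=-0.695, θ₁=1.563, ω₁=8.566, θ₂=0.662, ω₂=1.512
apply F[15]=+20.000 → step 16: x=-0.479, v=-0.311, θ₁=1.739, ω₁=9.143, θ₂=0.695, ω₂=1.767
apply F[16]=+20.000 → step 17: x=-0.481, v=0.102, θ₁=1.929, ω₁=9.875, θ₂=0.734, ω₂=2.230
apply F[17]=+20.000 → step 18: x=-0.475, v=0.548, θ₁=2.136, ω₁=10.790, θ₂=0.786, ω₂=2.991
apply F[18]=+20.000 → step 19: x=-0.459, v=1.027, θ₁=2.362, ω₁=11.907, θ₂=0.857, ω₂=4.173
apply F[19]=+20.000 → step 20: x=-0.433, v=1.528, θ₁=2.613, ω₁=13.170, θ₂=0.957, ω₂=5.932
apply F[20]=+20.000 → step 21: x=-0.398, v=2.007, θ₁=2.888, ω₁=14.299, θ₂=1.098, ω₂=8.358
apply F[21]=+20.000 → step 22: x=-0.354, v=2.392, θ₁=3.180, ω₁=14.607, θ₂=1.294, ω₂=11.212
apply F[22]=-20.000 → step 23: x=-0.310, v=2.007, θ₁=3.439, ω₁=11.094, θ₂=1.540, ω₂=13.150
apply F[23]=-20.000 → step 24: x=-0.273, v=1.641, θ₁=3.616, ω₁=6.548, θ₂=1.810, ω₂=13.659
apply F[24]=-20.000 → step 25: x=-0.244, v=1.312, θ₁=3.700, ω₁=1.772, θ₂=2.083, ω₂=13.577
apply F[25]=-20.000 → step 26: x=-0.221, v=0.960, θ₁=3.687, ω₁=-3.103, θ₂=2.355, ω₂=13.771
apply F[26]=-20.000 → step 27: x=-0.206, v=0.499, θ₁=3.570, ω₁=-8.960, θ₂=2.642, ω₂=15.301
apply F[27]=-20.000 → step 28: x=-0.203, v=-0.251, θ₁=3.300, ω₁=-18.842, θ₂=2.992, ω₂=20.478
apply F[28]=-20.000 → step 29: x=-0.212, v=-0.453, θ₁=2.913, ω₁=-16.749, θ₂=3.400, ω₂=18.240
apply F[29]=-20.000 → step 30: x=-0.220, v=-0.407, θ₁=2.656, ω₁=-9.912, θ₂=3.708, ω₂=13.369
apply F[30]=-20.000 → step 31: x=-0.229, v=-0.562, θ₁=2.494, ω₁=-6.673, θ₂=3.952, ω₂=11.301
apply F[31]=-20.000 → step 32: x=-0.243, v=-0.796, θ₁=2.382, ω₁=-4.695, θ₂=4.167, ω₂=10.279
apply F[32]=-20.000 → step 33: x=-0.261, v=-1.070, θ₁=2.303, ω₁=-3.252, θ₂=4.367, ω₂=9.758
apply F[33]=-20.000 → step 34: x=-0.286, v=-1.375, θ₁=2.250, ω₁=-2.094, θ₂=4.559, ω₂=9.536
apply F[34]=-20.000 → step 35: x=-0.317, v=-1.707, θ₁=2.218, ω₁=-1.143, θ₂=4.750, ω₂=9.510
apply F[35]=-20.000 → step 36: x=-0.354, v=-2.067, θ₁=2.202, ω₁=-0.420, θ₂=4.941, ω₂=9.601
Max |angle| over trajectory = 4.941 rad; bound = 3.343 → exceeded.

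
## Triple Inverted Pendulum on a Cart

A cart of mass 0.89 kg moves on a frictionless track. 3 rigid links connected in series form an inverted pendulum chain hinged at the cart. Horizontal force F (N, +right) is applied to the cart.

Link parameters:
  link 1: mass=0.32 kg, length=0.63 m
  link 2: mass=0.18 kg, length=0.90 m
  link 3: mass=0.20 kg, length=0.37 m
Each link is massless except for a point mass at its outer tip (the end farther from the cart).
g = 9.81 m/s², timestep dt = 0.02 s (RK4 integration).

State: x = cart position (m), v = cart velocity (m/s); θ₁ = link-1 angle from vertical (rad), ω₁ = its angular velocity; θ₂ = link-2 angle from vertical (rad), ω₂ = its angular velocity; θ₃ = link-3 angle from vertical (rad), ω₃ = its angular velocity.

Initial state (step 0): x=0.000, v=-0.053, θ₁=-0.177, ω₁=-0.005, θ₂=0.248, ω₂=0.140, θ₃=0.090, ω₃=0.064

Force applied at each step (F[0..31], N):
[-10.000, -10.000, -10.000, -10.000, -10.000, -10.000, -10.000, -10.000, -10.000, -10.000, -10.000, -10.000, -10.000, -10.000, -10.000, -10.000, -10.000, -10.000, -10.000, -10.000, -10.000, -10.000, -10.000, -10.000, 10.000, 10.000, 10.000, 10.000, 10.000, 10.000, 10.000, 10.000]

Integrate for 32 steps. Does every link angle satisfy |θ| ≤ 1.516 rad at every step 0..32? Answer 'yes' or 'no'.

apply F[0]=-10.000 → step 1: x=-0.003, v=-0.252, θ₁=-0.176, ω₁=0.120, θ₂=0.253, ω₂=0.361, θ₃=0.090, ω₃=-0.088
apply F[1]=-10.000 → step 2: x=-0.010, v=-0.451, θ₁=-0.172, ω₁=0.250, θ₂=0.262, ω₂=0.582, θ₃=0.086, ω₃=-0.245
apply F[2]=-10.000 → step 3: x=-0.021, v=-0.652, θ₁=-0.166, ω₁=0.386, θ₂=0.276, ω₂=0.802, θ₃=0.080, ω₃=-0.409
apply F[3]=-10.000 → step 4: x=-0.036, v=-0.855, θ₁=-0.157, ω₁=0.535, θ₂=0.295, ω₂=1.021, θ₃=0.070, ω₃=-0.583
apply F[4]=-10.000 → step 5: x=-0.055, v=-1.060, θ₁=-0.144, ω₁=0.699, θ₂=0.317, ω₂=1.236, θ₃=0.057, ω₃=-0.765
apply F[5]=-10.000 → step 6: x=-0.079, v=-1.268, θ₁=-0.129, ω₁=0.884, θ₂=0.344, ω₂=1.444, θ₃=0.039, ω₃=-0.952
apply F[6]=-10.000 → step 7: x=-0.106, v=-1.480, θ₁=-0.109, ω₁=1.093, θ₂=0.375, ω₂=1.641, θ₃=0.018, ω₃=-1.137
apply F[7]=-10.000 → step 8: x=-0.138, v=-1.694, θ₁=-0.085, ω₁=1.330, θ₂=0.409, ω₂=1.821, θ₃=-0.006, ω₃=-1.311
apply F[8]=-10.000 → step 9: x=-0.174, v=-1.913, θ₁=-0.055, ω₁=1.600, θ₂=0.447, ω₂=1.978, θ₃=-0.034, ω₃=-1.460
apply F[9]=-10.000 → step 10: x=-0.214, v=-2.135, θ₁=-0.020, ω₁=1.903, θ₂=0.488, ω₂=2.106, θ₃=-0.064, ω₃=-1.572
apply F[10]=-10.000 → step 11: x=-0.259, v=-2.359, θ₁=0.021, ω₁=2.241, θ₂=0.531, ω₂=2.199, θ₃=-0.096, ω₃=-1.635
apply F[11]=-10.000 → step 12: x=-0.309, v=-2.586, θ₁=0.069, ω₁=2.614, θ₂=0.576, ω₂=2.252, θ₃=-0.129, ω₃=-1.634
apply F[12]=-10.000 → step 13: x=-0.363, v=-2.812, θ₁=0.126, ω₁=3.019, θ₂=0.621, ω₂=2.261, θ₃=-0.161, ω₃=-1.558
apply F[13]=-10.000 → step 14: x=-0.421, v=-3.036, θ₁=0.190, ω₁=3.454, θ₂=0.666, ω₂=2.222, θ₃=-0.191, ω₃=-1.393
apply F[14]=-10.000 → step 15: x=-0.484, v=-3.253, θ₁=0.264, ω₁=3.910, θ₂=0.710, ω₂=2.135, θ₃=-0.216, ω₃=-1.125
apply F[15]=-10.000 → step 16: x=-0.551, v=-3.458, θ₁=0.347, ω₁=4.378, θ₂=0.751, ω₂=2.001, θ₃=-0.235, ω₃=-0.736
apply F[16]=-10.000 → step 17: x=-0.622, v=-3.644, θ₁=0.439, ω₁=4.846, θ₂=0.790, ω₂=1.825, θ₃=-0.245, ω₃=-0.209
apply F[17]=-10.000 → step 18: x=-0.697, v=-3.804, θ₁=0.541, ω₁=5.297, θ₂=0.824, ω₂=1.620, θ₃=-0.242, ω₃=0.473
apply F[18]=-10.000 → step 19: x=-0.774, v=-3.931, θ₁=0.651, ω₁=5.715, θ₂=0.854, ω₂=1.400, θ₃=-0.225, ω₃=1.319
apply F[19]=-10.000 → step 20: x=-0.854, v=-4.019, θ₁=0.769, ω₁=6.083, θ₂=0.880, ω₂=1.183, θ₃=-0.189, ω₃=2.327
apply F[20]=-10.000 → step 21: x=-0.935, v=-4.066, θ₁=0.894, ω₁=6.390, θ₂=0.902, ω₂=0.983, θ₃=-0.131, ω₃=3.482
apply F[21]=-10.000 → step 22: x=-1.016, v=-4.072, θ₁=1.024, ω₁=6.626, θ₂=0.920, ω₂=0.812, θ₃=-0.048, ω₃=4.760
apply F[22]=-10.000 → step 23: x=-1.097, v=-4.041, θ₁=1.158, ω₁=6.787, θ₂=0.934, ω₂=0.677, θ₃=0.060, ω₃=6.129
apply F[23]=-10.000 → step 24: x=-1.178, v=-3.978, θ₁=1.295, ω₁=6.864, θ₂=0.947, ω₂=0.586, θ₃=0.197, ω₃=7.547
apply F[24]=+10.000 → step 25: x=-1.253, v=-3.601, θ₁=1.432, ω₁=6.875, θ₂=0.957, ω₂=0.472, θ₃=0.356, ω₃=8.352
apply F[25]=+10.000 → step 26: x=-1.322, v=-3.210, θ₁=1.570, ω₁=6.882, θ₂=0.966, ω₂=0.432, θ₃=0.531, ω₃=9.109
apply F[26]=+10.000 → step 27: x=-1.382, v=-2.807, θ₁=1.708, ω₁=6.873, θ₂=0.976, ω₂=0.523, θ₃=0.719, ω₃=9.707
apply F[27]=+10.000 → step 28: x=-1.434, v=-2.401, θ₁=1.845, ω₁=6.859, θ₂=0.988, ω₂=0.797, θ₃=0.917, ω₃=10.017
apply F[28]=+10.000 → step 29: x=-1.478, v=-2.000, θ₁=1.982, ω₁=6.870, θ₂=1.009, ω₂=1.273, θ₃=1.118, ω₃=9.982
apply F[29]=+10.000 → step 30: x=-1.514, v=-1.606, θ₁=2.120, ω₁=6.936, θ₂=1.041, ω₂=1.928, θ₃=1.314, ω₃=9.646
apply F[30]=+10.000 → step 31: x=-1.542, v=-1.217, θ₁=2.260, ω₁=7.062, θ₂=1.087, ω₂=2.730, θ₃=1.502, ω₃=9.095
apply F[31]=+10.000 → step 32: x=-1.563, v=-0.833, θ₁=2.403, ω₁=7.223, θ₂=1.151, ω₂=3.657, θ₃=1.677, ω₃=8.382
Max |angle| over trajectory = 2.403 rad; bound = 1.516 → exceeded.

Answer: no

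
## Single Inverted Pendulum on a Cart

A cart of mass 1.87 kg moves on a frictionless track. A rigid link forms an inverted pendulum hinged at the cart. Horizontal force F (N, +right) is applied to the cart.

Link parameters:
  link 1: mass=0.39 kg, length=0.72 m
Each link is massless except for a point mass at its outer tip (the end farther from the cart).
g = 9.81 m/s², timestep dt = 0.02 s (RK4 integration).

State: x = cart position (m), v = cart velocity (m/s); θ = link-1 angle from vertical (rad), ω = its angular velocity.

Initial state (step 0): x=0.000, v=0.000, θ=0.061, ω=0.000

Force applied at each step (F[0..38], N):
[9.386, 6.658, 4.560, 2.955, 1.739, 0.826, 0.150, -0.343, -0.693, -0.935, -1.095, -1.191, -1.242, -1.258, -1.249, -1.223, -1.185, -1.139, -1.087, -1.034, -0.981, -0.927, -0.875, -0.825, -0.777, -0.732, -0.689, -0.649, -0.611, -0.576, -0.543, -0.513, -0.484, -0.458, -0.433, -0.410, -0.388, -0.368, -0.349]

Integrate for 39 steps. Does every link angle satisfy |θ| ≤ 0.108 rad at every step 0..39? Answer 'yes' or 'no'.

apply F[0]=+9.386 → step 1: x=0.001, v=0.098, θ=0.060, ω=-0.119
apply F[1]=+6.658 → step 2: x=0.004, v=0.167, θ=0.057, ω=-0.199
apply F[2]=+4.560 → step 3: x=0.007, v=0.213, θ=0.052, ω=-0.248
apply F[3]=+2.955 → step 4: x=0.012, v=0.243, θ=0.047, ω=-0.276
apply F[4]=+1.739 → step 5: x=0.017, v=0.260, θ=0.041, ω=-0.287
apply F[5]=+0.826 → step 6: x=0.022, v=0.267, θ=0.036, ω=-0.287
apply F[6]=+0.150 → step 7: x=0.028, v=0.267, θ=0.030, ω=-0.278
apply F[7]=-0.343 → step 8: x=0.033, v=0.262, θ=0.025, ω=-0.264
apply F[8]=-0.693 → step 9: x=0.038, v=0.254, θ=0.019, ω=-0.247
apply F[9]=-0.935 → step 10: x=0.043, v=0.243, θ=0.015, ω=-0.227
apply F[10]=-1.095 → step 11: x=0.048, v=0.231, θ=0.010, ω=-0.207
apply F[11]=-1.191 → step 12: x=0.052, v=0.218, θ=0.006, ω=-0.186
apply F[12]=-1.242 → step 13: x=0.056, v=0.205, θ=0.003, ω=-0.166
apply F[13]=-1.258 → step 14: x=0.060, v=0.191, θ=-0.000, ω=-0.147
apply F[14]=-1.249 → step 15: x=0.064, v=0.178, θ=-0.003, ω=-0.129
apply F[15]=-1.223 → step 16: x=0.068, v=0.165, θ=-0.005, ω=-0.113
apply F[16]=-1.185 → step 17: x=0.071, v=0.152, θ=-0.008, ω=-0.097
apply F[17]=-1.139 → step 18: x=0.074, v=0.141, θ=-0.009, ω=-0.083
apply F[18]=-1.087 → step 19: x=0.076, v=0.129, θ=-0.011, ω=-0.070
apply F[19]=-1.034 → step 20: x=0.079, v=0.119, θ=-0.012, ω=-0.059
apply F[20]=-0.981 → step 21: x=0.081, v=0.109, θ=-0.013, ω=-0.048
apply F[21]=-0.927 → step 22: x=0.083, v=0.099, θ=-0.014, ω=-0.039
apply F[22]=-0.875 → step 23: x=0.085, v=0.091, θ=-0.015, ω=-0.031
apply F[23]=-0.825 → step 24: x=0.087, v=0.082, θ=-0.015, ω=-0.023
apply F[24]=-0.777 → step 25: x=0.088, v=0.075, θ=-0.016, ω=-0.017
apply F[25]=-0.732 → step 26: x=0.090, v=0.068, θ=-0.016, ω=-0.011
apply F[26]=-0.689 → step 27: x=0.091, v=0.061, θ=-0.016, ω=-0.006
apply F[27]=-0.649 → step 28: x=0.092, v=0.055, θ=-0.016, ω=-0.002
apply F[28]=-0.611 → step 29: x=0.093, v=0.049, θ=-0.016, ω=0.002
apply F[29]=-0.576 → step 30: x=0.094, v=0.043, θ=-0.016, ω=0.005
apply F[30]=-0.543 → step 31: x=0.095, v=0.038, θ=-0.016, ω=0.008
apply F[31]=-0.513 → step 32: x=0.096, v=0.033, θ=-0.016, ω=0.010
apply F[32]=-0.484 → step 33: x=0.096, v=0.029, θ=-0.016, ω=0.012
apply F[33]=-0.458 → step 34: x=0.097, v=0.025, θ=-0.015, ω=0.014
apply F[34]=-0.433 → step 35: x=0.097, v=0.021, θ=-0.015, ω=0.015
apply F[35]=-0.410 → step 36: x=0.098, v=0.017, θ=-0.015, ω=0.016
apply F[36]=-0.388 → step 37: x=0.098, v=0.013, θ=-0.015, ω=0.017
apply F[37]=-0.368 → step 38: x=0.098, v=0.010, θ=-0.014, ω=0.018
apply F[38]=-0.349 → step 39: x=0.098, v=0.007, θ=-0.014, ω=0.018
Max |angle| over trajectory = 0.061 rad; bound = 0.108 → within bound.

Answer: yes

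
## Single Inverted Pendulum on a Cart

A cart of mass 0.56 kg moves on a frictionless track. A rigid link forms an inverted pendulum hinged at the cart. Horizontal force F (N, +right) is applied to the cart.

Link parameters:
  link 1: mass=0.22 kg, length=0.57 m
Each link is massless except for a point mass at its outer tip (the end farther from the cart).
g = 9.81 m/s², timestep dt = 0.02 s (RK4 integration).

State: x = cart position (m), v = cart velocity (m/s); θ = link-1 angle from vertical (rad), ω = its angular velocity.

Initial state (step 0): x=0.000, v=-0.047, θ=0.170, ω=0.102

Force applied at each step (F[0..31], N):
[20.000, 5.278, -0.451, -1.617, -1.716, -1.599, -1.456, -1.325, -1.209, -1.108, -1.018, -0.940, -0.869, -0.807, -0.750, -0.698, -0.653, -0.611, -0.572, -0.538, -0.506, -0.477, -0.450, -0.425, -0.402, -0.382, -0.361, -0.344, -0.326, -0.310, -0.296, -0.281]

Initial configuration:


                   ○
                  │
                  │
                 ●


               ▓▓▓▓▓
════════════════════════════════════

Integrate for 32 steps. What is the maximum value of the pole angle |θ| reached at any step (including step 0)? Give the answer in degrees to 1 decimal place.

Answer: 9.7°

Derivation:
apply F[0]=+20.000 → step 1: x=0.006, v=0.647, θ=0.161, ω=-1.042
apply F[1]=+5.278 → step 2: x=0.021, v=0.824, θ=0.137, ω=-1.297
apply F[2]=-0.451 → step 3: x=0.037, v=0.799, θ=0.112, ω=-1.211
apply F[3]=-1.617 → step 4: x=0.052, v=0.735, θ=0.089, ω=-1.064
apply F[4]=-1.716 → step 5: x=0.066, v=0.668, θ=0.070, ω=-0.920
apply F[5]=-1.599 → step 6: x=0.079, v=0.606, θ=0.053, ω=-0.791
apply F[6]=-1.456 → step 7: x=0.091, v=0.551, θ=0.038, ω=-0.679
apply F[7]=-1.325 → step 8: x=0.101, v=0.501, θ=0.025, ω=-0.581
apply F[8]=-1.209 → step 9: x=0.111, v=0.457, θ=0.015, ω=-0.496
apply F[9]=-1.108 → step 10: x=0.119, v=0.416, θ=0.005, ω=-0.422
apply F[10]=-1.018 → step 11: x=0.127, v=0.380, θ=-0.002, ω=-0.357
apply F[11]=-0.940 → step 12: x=0.135, v=0.347, θ=-0.009, ω=-0.301
apply F[12]=-0.869 → step 13: x=0.141, v=0.317, θ=-0.015, ω=-0.252
apply F[13]=-0.807 → step 14: x=0.147, v=0.289, θ=-0.019, ω=-0.210
apply F[14]=-0.750 → step 15: x=0.153, v=0.264, θ=-0.023, ω=-0.173
apply F[15]=-0.698 → step 16: x=0.158, v=0.241, θ=-0.026, ω=-0.141
apply F[16]=-0.653 → step 17: x=0.163, v=0.220, θ=-0.029, ω=-0.113
apply F[17]=-0.611 → step 18: x=0.167, v=0.200, θ=-0.031, ω=-0.089
apply F[18]=-0.572 → step 19: x=0.171, v=0.182, θ=-0.032, ω=-0.069
apply F[19]=-0.538 → step 20: x=0.174, v=0.166, θ=-0.033, ω=-0.051
apply F[20]=-0.506 → step 21: x=0.177, v=0.150, θ=-0.034, ω=-0.035
apply F[21]=-0.477 → step 22: x=0.180, v=0.136, θ=-0.035, ω=-0.022
apply F[22]=-0.450 → step 23: x=0.183, v=0.122, θ=-0.035, ω=-0.011
apply F[23]=-0.425 → step 24: x=0.185, v=0.110, θ=-0.035, ω=-0.001
apply F[24]=-0.402 → step 25: x=0.187, v=0.098, θ=-0.035, ω=0.007
apply F[25]=-0.382 → step 26: x=0.189, v=0.087, θ=-0.035, ω=0.014
apply F[26]=-0.361 → step 27: x=0.191, v=0.077, θ=-0.035, ω=0.020
apply F[27]=-0.344 → step 28: x=0.192, v=0.068, θ=-0.034, ω=0.025
apply F[28]=-0.326 → step 29: x=0.193, v=0.059, θ=-0.034, ω=0.029
apply F[29]=-0.310 → step 30: x=0.194, v=0.050, θ=-0.033, ω=0.033
apply F[30]=-0.296 → step 31: x=0.195, v=0.042, θ=-0.032, ω=0.036
apply F[31]=-0.281 → step 32: x=0.196, v=0.034, θ=-0.032, ω=0.038
Max |angle| over trajectory = 0.170 rad = 9.7°.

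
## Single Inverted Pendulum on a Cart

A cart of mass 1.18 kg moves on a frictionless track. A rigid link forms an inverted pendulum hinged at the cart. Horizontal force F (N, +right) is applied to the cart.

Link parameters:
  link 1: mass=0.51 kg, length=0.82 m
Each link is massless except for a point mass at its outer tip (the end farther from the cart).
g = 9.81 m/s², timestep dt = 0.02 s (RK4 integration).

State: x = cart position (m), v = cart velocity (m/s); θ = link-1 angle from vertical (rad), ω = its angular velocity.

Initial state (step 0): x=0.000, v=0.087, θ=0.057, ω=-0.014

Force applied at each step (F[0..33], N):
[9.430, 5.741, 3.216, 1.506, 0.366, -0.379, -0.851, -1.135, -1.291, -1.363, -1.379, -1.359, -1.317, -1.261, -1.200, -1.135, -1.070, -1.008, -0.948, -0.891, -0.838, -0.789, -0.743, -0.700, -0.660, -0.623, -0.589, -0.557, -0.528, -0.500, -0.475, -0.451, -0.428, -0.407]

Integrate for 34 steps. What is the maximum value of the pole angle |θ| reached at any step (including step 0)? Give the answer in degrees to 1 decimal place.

apply F[0]=+9.430 → step 1: x=0.003, v=0.242, θ=0.055, ω=-0.189
apply F[1]=+5.741 → step 2: x=0.009, v=0.335, θ=0.050, ω=-0.289
apply F[2]=+3.216 → step 3: x=0.016, v=0.385, θ=0.044, ω=-0.340
apply F[3]=+1.506 → step 4: x=0.024, v=0.407, θ=0.037, ω=-0.357
apply F[4]=+0.366 → step 5: x=0.032, v=0.411, θ=0.030, ω=-0.353
apply F[5]=-0.379 → step 6: x=0.040, v=0.402, θ=0.023, ω=-0.336
apply F[6]=-0.851 → step 7: x=0.048, v=0.386, θ=0.016, ω=-0.312
apply F[7]=-1.135 → step 8: x=0.056, v=0.366, θ=0.011, ω=-0.284
apply F[8]=-1.291 → step 9: x=0.063, v=0.343, θ=0.005, ω=-0.255
apply F[9]=-1.363 → step 10: x=0.070, v=0.320, θ=0.000, ω=-0.225
apply F[10]=-1.379 → step 11: x=0.076, v=0.296, θ=-0.004, ω=-0.198
apply F[11]=-1.359 → step 12: x=0.081, v=0.274, θ=-0.008, ω=-0.172
apply F[12]=-1.317 → step 13: x=0.087, v=0.252, θ=-0.011, ω=-0.147
apply F[13]=-1.261 → step 14: x=0.092, v=0.232, θ=-0.013, ω=-0.126
apply F[14]=-1.200 → step 15: x=0.096, v=0.213, θ=-0.016, ω=-0.106
apply F[15]=-1.135 → step 16: x=0.100, v=0.195, θ=-0.018, ω=-0.088
apply F[16]=-1.070 → step 17: x=0.104, v=0.179, θ=-0.019, ω=-0.072
apply F[17]=-1.008 → step 18: x=0.107, v=0.163, θ=-0.021, ω=-0.058
apply F[18]=-0.948 → step 19: x=0.110, v=0.149, θ=-0.022, ω=-0.046
apply F[19]=-0.891 → step 20: x=0.113, v=0.136, θ=-0.023, ω=-0.035
apply F[20]=-0.838 → step 21: x=0.116, v=0.123, θ=-0.023, ω=-0.026
apply F[21]=-0.789 → step 22: x=0.118, v=0.112, θ=-0.024, ω=-0.017
apply F[22]=-0.743 → step 23: x=0.120, v=0.101, θ=-0.024, ω=-0.010
apply F[23]=-0.700 → step 24: x=0.122, v=0.092, θ=-0.024, ω=-0.004
apply F[24]=-0.660 → step 25: x=0.124, v=0.082, θ=-0.024, ω=0.001
apply F[25]=-0.623 → step 26: x=0.126, v=0.074, θ=-0.024, ω=0.006
apply F[26]=-0.589 → step 27: x=0.127, v=0.066, θ=-0.024, ω=0.010
apply F[27]=-0.557 → step 28: x=0.128, v=0.059, θ=-0.024, ω=0.014
apply F[28]=-0.528 → step 29: x=0.129, v=0.052, θ=-0.023, ω=0.016
apply F[29]=-0.500 → step 30: x=0.130, v=0.045, θ=-0.023, ω=0.019
apply F[30]=-0.475 → step 31: x=0.131, v=0.039, θ=-0.022, ω=0.021
apply F[31]=-0.451 → step 32: x=0.132, v=0.033, θ=-0.022, ω=0.023
apply F[32]=-0.428 → step 33: x=0.132, v=0.028, θ=-0.022, ω=0.024
apply F[33]=-0.407 → step 34: x=0.133, v=0.023, θ=-0.021, ω=0.025
Max |angle| over trajectory = 0.057 rad = 3.3°.

Answer: 3.3°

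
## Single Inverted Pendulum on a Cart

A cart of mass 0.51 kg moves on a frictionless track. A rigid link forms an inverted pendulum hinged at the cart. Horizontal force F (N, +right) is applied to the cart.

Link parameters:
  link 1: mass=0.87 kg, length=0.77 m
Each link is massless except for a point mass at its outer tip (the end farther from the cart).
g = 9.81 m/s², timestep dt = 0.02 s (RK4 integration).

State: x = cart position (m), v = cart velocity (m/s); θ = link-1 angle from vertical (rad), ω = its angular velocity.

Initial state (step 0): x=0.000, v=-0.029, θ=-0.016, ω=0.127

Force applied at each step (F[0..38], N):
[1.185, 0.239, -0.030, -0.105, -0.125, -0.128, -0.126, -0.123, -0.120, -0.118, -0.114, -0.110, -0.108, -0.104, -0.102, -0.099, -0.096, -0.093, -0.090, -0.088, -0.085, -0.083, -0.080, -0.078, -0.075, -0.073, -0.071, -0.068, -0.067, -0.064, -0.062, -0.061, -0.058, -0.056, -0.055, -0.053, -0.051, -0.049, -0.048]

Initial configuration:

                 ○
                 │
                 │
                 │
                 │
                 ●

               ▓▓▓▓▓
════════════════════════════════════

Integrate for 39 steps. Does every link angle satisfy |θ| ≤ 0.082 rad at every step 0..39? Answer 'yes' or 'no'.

apply F[0]=+1.185 → step 1: x=-0.000, v=0.022, θ=-0.014, ω=0.056
apply F[1]=+0.239 → step 2: x=0.001, v=0.036, θ=-0.013, ω=0.035
apply F[2]=-0.030 → step 3: x=0.001, v=0.040, θ=-0.013, ω=0.027
apply F[3]=-0.105 → step 4: x=0.002, v=0.040, θ=-0.012, ω=0.024
apply F[4]=-0.125 → step 5: x=0.003, v=0.039, θ=-0.012, ω=0.022
apply F[5]=-0.128 → step 6: x=0.004, v=0.037, θ=-0.011, ω=0.021
apply F[6]=-0.126 → step 7: x=0.004, v=0.036, θ=-0.011, ω=0.020
apply F[7]=-0.123 → step 8: x=0.005, v=0.035, θ=-0.010, ω=0.019
apply F[8]=-0.120 → step 9: x=0.006, v=0.034, θ=-0.010, ω=0.018
apply F[9]=-0.118 → step 10: x=0.006, v=0.032, θ=-0.010, ω=0.017
apply F[10]=-0.114 → step 11: x=0.007, v=0.031, θ=-0.009, ω=0.016
apply F[11]=-0.110 → step 12: x=0.008, v=0.030, θ=-0.009, ω=0.015
apply F[12]=-0.108 → step 13: x=0.008, v=0.029, θ=-0.009, ω=0.015
apply F[13]=-0.104 → step 14: x=0.009, v=0.027, θ=-0.008, ω=0.014
apply F[14]=-0.102 → step 15: x=0.009, v=0.026, θ=-0.008, ω=0.014
apply F[15]=-0.099 → step 16: x=0.010, v=0.025, θ=-0.008, ω=0.013
apply F[16]=-0.096 → step 17: x=0.010, v=0.024, θ=-0.008, ω=0.013
apply F[17]=-0.093 → step 18: x=0.011, v=0.023, θ=-0.007, ω=0.012
apply F[18]=-0.090 → step 19: x=0.011, v=0.022, θ=-0.007, ω=0.012
apply F[19]=-0.088 → step 20: x=0.012, v=0.021, θ=-0.007, ω=0.011
apply F[20]=-0.085 → step 21: x=0.012, v=0.020, θ=-0.007, ω=0.011
apply F[21]=-0.083 → step 22: x=0.012, v=0.018, θ=-0.007, ω=0.011
apply F[22]=-0.080 → step 23: x=0.013, v=0.017, θ=-0.006, ω=0.010
apply F[23]=-0.078 → step 24: x=0.013, v=0.017, θ=-0.006, ω=0.010
apply F[24]=-0.075 → step 25: x=0.013, v=0.016, θ=-0.006, ω=0.010
apply F[25]=-0.073 → step 26: x=0.014, v=0.015, θ=-0.006, ω=0.009
apply F[26]=-0.071 → step 27: x=0.014, v=0.014, θ=-0.006, ω=0.009
apply F[27]=-0.068 → step 28: x=0.014, v=0.013, θ=-0.005, ω=0.009
apply F[28]=-0.067 → step 29: x=0.015, v=0.012, θ=-0.005, ω=0.009
apply F[29]=-0.064 → step 30: x=0.015, v=0.011, θ=-0.005, ω=0.008
apply F[30]=-0.062 → step 31: x=0.015, v=0.010, θ=-0.005, ω=0.008
apply F[31]=-0.061 → step 32: x=0.015, v=0.010, θ=-0.005, ω=0.008
apply F[32]=-0.058 → step 33: x=0.015, v=0.009, θ=-0.005, ω=0.008
apply F[33]=-0.056 → step 34: x=0.016, v=0.008, θ=-0.004, ω=0.007
apply F[34]=-0.055 → step 35: x=0.016, v=0.008, θ=-0.004, ω=0.007
apply F[35]=-0.053 → step 36: x=0.016, v=0.007, θ=-0.004, ω=0.007
apply F[36]=-0.051 → step 37: x=0.016, v=0.006, θ=-0.004, ω=0.007
apply F[37]=-0.049 → step 38: x=0.016, v=0.006, θ=-0.004, ω=0.007
apply F[38]=-0.048 → step 39: x=0.016, v=0.005, θ=-0.004, ω=0.006
Max |angle| over trajectory = 0.016 rad; bound = 0.082 → within bound.

Answer: yes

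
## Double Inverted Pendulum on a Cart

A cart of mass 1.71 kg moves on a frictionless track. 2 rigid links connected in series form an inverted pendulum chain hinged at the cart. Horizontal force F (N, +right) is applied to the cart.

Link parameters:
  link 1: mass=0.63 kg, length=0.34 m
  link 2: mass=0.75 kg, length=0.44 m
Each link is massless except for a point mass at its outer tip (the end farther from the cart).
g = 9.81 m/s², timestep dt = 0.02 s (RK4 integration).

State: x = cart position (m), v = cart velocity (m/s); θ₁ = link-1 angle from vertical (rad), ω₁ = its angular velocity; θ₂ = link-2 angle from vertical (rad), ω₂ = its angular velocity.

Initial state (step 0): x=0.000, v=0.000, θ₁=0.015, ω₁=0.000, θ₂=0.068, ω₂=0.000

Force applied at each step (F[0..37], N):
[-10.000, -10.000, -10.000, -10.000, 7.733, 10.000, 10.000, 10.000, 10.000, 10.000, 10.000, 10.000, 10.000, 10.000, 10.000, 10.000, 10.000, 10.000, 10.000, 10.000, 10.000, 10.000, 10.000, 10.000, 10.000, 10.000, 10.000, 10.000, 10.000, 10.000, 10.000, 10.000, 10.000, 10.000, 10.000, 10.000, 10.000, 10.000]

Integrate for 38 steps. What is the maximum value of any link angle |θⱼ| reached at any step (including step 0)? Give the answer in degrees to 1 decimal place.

Answer: 110.3°

Derivation:
apply F[0]=-10.000 → step 1: x=-0.001, v=-0.119, θ₁=0.018, ω₁=0.325, θ₂=0.069, ω₂=0.050
apply F[1]=-10.000 → step 2: x=-0.005, v=-0.240, θ₁=0.028, ω₁=0.661, θ₂=0.070, ω₂=0.094
apply F[2]=-10.000 → step 3: x=-0.011, v=-0.362, θ₁=0.045, ω₁=1.019, θ₂=0.072, ω₂=0.127
apply F[3]=-10.000 → step 4: x=-0.019, v=-0.487, θ₁=0.069, ω₁=1.408, θ₂=0.075, ω₂=0.143
apply F[4]=+7.733 → step 5: x=-0.028, v=-0.410, θ₁=0.095, ω₁=1.231, θ₂=0.078, ω₂=0.137
apply F[5]=+10.000 → step 6: x=-0.035, v=-0.310, θ₁=0.118, ω₁=1.020, θ₂=0.080, ω₂=0.109
apply F[6]=+10.000 → step 7: x=-0.041, v=-0.213, θ₁=0.136, ω₁=0.844, θ₂=0.082, ω₂=0.063
apply F[7]=+10.000 → step 8: x=-0.044, v=-0.120, θ₁=0.152, ω₁=0.699, θ₂=0.083, ω₂=0.001
apply F[8]=+10.000 → step 9: x=-0.045, v=-0.029, θ₁=0.165, ω₁=0.580, θ₂=0.082, ω₂=-0.076
apply F[9]=+10.000 → step 10: x=-0.045, v=0.060, θ₁=0.175, ω₁=0.483, θ₂=0.080, ω₂=-0.167
apply F[10]=+10.000 → step 11: x=-0.043, v=0.148, θ₁=0.184, ω₁=0.405, θ₂=0.075, ω₂=-0.271
apply F[11]=+10.000 → step 12: x=-0.039, v=0.234, θ₁=0.191, ω₁=0.346, θ₂=0.069, ω₂=-0.388
apply F[12]=+10.000 → step 13: x=-0.034, v=0.319, θ₁=0.198, ω₁=0.303, θ₂=0.060, ω₂=-0.519
apply F[13]=+10.000 → step 14: x=-0.026, v=0.404, θ₁=0.204, ω₁=0.276, θ₂=0.048, ω₂=-0.666
apply F[14]=+10.000 → step 15: x=-0.018, v=0.488, θ₁=0.209, ω₁=0.265, θ₂=0.033, ω₂=-0.830
apply F[15]=+10.000 → step 16: x=-0.007, v=0.571, θ₁=0.214, ω₁=0.270, θ₂=0.014, ω₂=-1.013
apply F[16]=+10.000 → step 17: x=0.005, v=0.655, θ₁=0.220, ω₁=0.290, θ₂=-0.008, ω₂=-1.216
apply F[17]=+10.000 → step 18: x=0.019, v=0.738, θ₁=0.226, ω₁=0.327, θ₂=-0.034, ω₂=-1.442
apply F[18]=+10.000 → step 19: x=0.035, v=0.822, θ₁=0.233, ω₁=0.377, θ₂=-0.066, ω₂=-1.691
apply F[19]=+10.000 → step 20: x=0.052, v=0.906, θ₁=0.241, ω₁=0.439, θ₂=-0.102, ω₂=-1.963
apply F[20]=+10.000 → step 21: x=0.071, v=0.991, θ₁=0.251, ω₁=0.508, θ₂=-0.144, ω₂=-2.257
apply F[21]=+10.000 → step 22: x=0.092, v=1.076, θ₁=0.262, ω₁=0.578, θ₂=-0.193, ω₂=-2.571
apply F[22]=+10.000 → step 23: x=0.114, v=1.163, θ₁=0.274, ω₁=0.639, θ₂=-0.247, ω₂=-2.900
apply F[23]=+10.000 → step 24: x=0.138, v=1.251, θ₁=0.287, ω₁=0.681, θ₂=-0.309, ω₂=-3.239
apply F[24]=+10.000 → step 25: x=0.164, v=1.341, θ₁=0.301, ω₁=0.694, θ₂=-0.377, ω₂=-3.584
apply F[25]=+10.000 → step 26: x=0.192, v=1.432, θ₁=0.314, ω₁=0.665, θ₂=-0.452, ω₂=-3.931
apply F[26]=+10.000 → step 27: x=0.221, v=1.524, θ₁=0.327, ω₁=0.585, θ₂=-0.534, ω₂=-4.281
apply F[27]=+10.000 → step 28: x=0.253, v=1.618, θ₁=0.337, ω₁=0.445, θ₂=-0.623, ω₂=-4.632
apply F[28]=+10.000 → step 29: x=0.286, v=1.712, θ₁=0.344, ω₁=0.234, θ₂=-0.719, ω₂=-4.989
apply F[29]=+10.000 → step 30: x=0.321, v=1.806, θ₁=0.346, ω₁=-0.057, θ₂=-0.823, ω₂=-5.355
apply F[30]=+10.000 → step 31: x=0.358, v=1.901, θ₁=0.341, ω₁=-0.441, θ₂=-0.934, ω₂=-5.734
apply F[31]=+10.000 → step 32: x=0.397, v=1.997, θ₁=0.328, ω₁=-0.929, θ₂=-1.052, ω₂=-6.129
apply F[32]=+10.000 → step 33: x=0.438, v=2.093, θ₁=0.304, ω₁=-1.537, θ₂=-1.179, ω₂=-6.537
apply F[33]=+10.000 → step 34: x=0.481, v=2.191, θ₁=0.266, ω₁=-2.278, θ₂=-1.314, ω₂=-6.953
apply F[34]=+10.000 → step 35: x=0.526, v=2.292, θ₁=0.211, ω₁=-3.165, θ₂=-1.457, ω₂=-7.357
apply F[35]=+10.000 → step 36: x=0.573, v=2.399, θ₁=0.138, ω₁=-4.199, θ₂=-1.608, ω₂=-7.714
apply F[36]=+10.000 → step 37: x=0.622, v=2.512, θ₁=0.043, ω₁=-5.361, θ₂=-1.765, ω₂=-7.966
apply F[37]=+10.000 → step 38: x=0.673, v=2.628, θ₁=-0.077, ω₁=-6.599, θ₂=-1.925, ω₂=-8.033
Max |angle| over trajectory = 1.925 rad = 110.3°.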